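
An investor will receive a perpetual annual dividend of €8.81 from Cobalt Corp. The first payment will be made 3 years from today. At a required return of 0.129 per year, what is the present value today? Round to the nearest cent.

€53.58

Value at end of year 2: C / r = €8.81 / 0.129 = €68.2946
Discount to today: PV = €68.2946 / (1 + 0.129)^2 = €68.2946 / 1.274641 = €53.58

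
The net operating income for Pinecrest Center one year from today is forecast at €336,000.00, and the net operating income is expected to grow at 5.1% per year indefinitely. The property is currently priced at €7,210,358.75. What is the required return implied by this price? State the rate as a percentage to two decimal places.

9.76%

P = D₁/(r − g) ⇒ r = D₁/P + g = €336,000.0000/€7,210,358.75 + 0.051 = 0.046600 + 0.051 = 0.097600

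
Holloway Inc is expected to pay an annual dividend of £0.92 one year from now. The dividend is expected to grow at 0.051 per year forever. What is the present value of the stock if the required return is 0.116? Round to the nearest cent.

£14.15

Growing perpetuity: P = D₁ / (r − g) = £0.9200 / (0.116 − 0.051) = £14.15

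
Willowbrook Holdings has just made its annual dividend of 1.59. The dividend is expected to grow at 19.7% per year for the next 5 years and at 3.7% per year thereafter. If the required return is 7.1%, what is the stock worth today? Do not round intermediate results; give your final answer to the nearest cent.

95.81

D_1 = 1.90323
D_2 = 2.27817
D_3 = 2.72697
D_4 = 3.26418
D_5 = 3.90722
Terminal value at year 5: TV = D_5×(1+g_2)/(r−g_2) = 4.05179/0.034 = 119.17021
P_0 = D_1/(1+r)^1 + D_2/(1+r)^2 + D_3/(1+r)^3 + D_4/(1+r)^4 + D_5/(1+r)^5 + TV/(1+r)^5
    = 1.77706 + 1.98612 + 2.21979 + 2.48094 + 2.77281 + 84.57078 = 95.80750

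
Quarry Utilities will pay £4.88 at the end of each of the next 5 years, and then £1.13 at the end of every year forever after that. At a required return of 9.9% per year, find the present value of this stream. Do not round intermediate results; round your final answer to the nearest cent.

£25.67

PV of 5-year annuity: £4.88 × [1 − (1+0.099)^−5] / 0.099 = 18.54640
Perpetuity value at year 5: £1.13 / 0.099 = 11.41414
PV of perpetuity: 11.41414 / (1+0.099)^5 = 7.11959
Total PV = 18.54640 + 7.11959 = 25.66598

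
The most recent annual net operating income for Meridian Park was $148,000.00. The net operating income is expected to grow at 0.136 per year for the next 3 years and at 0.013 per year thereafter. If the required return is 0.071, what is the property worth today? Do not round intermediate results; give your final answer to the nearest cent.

D_1 = 168128.00000
D_2 = 190993.40800
D_3 = 216968.51149
Terminal value at year 3: TV = D_3×(1+g_2)/(r−g_2) = 219789.10214/0.058 = 3789467.27823
P_0 = D_1/(1+r)^1 + D_2/(1+r)^2 + D_3/(1+r)^3 + TV/(1+r)^3
    = 156982.25957 + 166509.66094 + 176615.28929 + 3084677.38025 = 3584784.59006

$3584784.59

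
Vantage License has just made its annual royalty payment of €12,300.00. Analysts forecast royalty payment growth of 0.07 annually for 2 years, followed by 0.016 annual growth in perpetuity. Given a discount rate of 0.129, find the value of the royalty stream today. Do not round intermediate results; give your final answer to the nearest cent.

€122039.73

D_1 = 13161.00000
D_2 = 14082.27000
Terminal value at year 2: TV = D_2×(1+g_2)/(r−g_2) = 14307.58632/0.113 = 126615.80814
P_0 = D_1/(1+r)^1 + D_2/(1+r)^2 + TV/(1+r)^2
    = 11657.21878 + 11048.02843 + 99334.48566 = 122039.73287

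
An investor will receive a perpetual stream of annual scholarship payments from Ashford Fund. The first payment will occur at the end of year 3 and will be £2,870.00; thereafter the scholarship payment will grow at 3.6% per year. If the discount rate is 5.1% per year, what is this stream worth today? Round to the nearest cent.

Value at end of year 2: C₁ / (r − g) = £2,870.00 / (0.051 − 0.036) = £191,333.3333
Discount to today: PV = £191,333.3333 / (1 + 0.051)^2 = £191,333.3333 / 1.104601 = £173,214.88

£173214.88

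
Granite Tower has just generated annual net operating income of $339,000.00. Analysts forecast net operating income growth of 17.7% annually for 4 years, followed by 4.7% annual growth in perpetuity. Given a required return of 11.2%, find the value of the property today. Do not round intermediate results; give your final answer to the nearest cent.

$8419697.18

D_1 = 399003.00000
D_2 = 469626.53100
D_3 = 552750.42699
D_4 = 650587.25256
Terminal value at year 4: TV = D_4×(1+g_2)/(r−g_2) = 681164.85343/0.065 = 10479459.28360
P_0 = D_1/(1+r)^1 + D_2/(1+r)^2 + D_3/(1+r)^3 + D_4/(1+r)^4 + TV/(1+r)^4
    = 358815.64748 + 379789.58371 + 401989.51441 + 425487.10294 + 6853615.33498 = 8419697.18352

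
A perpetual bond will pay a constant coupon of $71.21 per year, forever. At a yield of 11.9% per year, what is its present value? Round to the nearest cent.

$598.40

Level perpetuity: PV = C / r = $71.21 / 0.119 = $598.40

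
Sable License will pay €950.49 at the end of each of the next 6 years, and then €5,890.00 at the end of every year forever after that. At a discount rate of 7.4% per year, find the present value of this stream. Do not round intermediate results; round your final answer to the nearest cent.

PV of 6-year annuity: €950.49 × [1 − (1+0.074)^−6] / 0.074 = 4475.14002
Perpetuity value at year 6: €5,890.00 / 0.074 = 79594.59459
PV of perpetuity: 79594.59459 / (1+0.074)^6 = 51863.03010
Total PV = 4475.14002 + 51863.03010 = 56338.17013

€56338.17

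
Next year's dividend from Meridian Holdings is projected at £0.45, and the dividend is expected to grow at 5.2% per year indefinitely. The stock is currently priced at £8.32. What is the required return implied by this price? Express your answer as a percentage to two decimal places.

P = D₁/(r − g) ⇒ r = D₁/P + g = £0.4500/£8.32 + 0.052 = 0.054087 + 0.052 = 0.106087

10.61%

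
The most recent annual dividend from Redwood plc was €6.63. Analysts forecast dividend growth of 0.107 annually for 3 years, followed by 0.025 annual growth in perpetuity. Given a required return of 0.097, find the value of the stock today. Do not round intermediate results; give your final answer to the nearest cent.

€117.25

D_1 = 7.33941
D_2 = 8.12473
D_3 = 8.99407
Terminal value at year 3: TV = D_3×(1+g_2)/(r−g_2) = 9.21892/0.072 = 128.04062
P_0 = D_1/(1+r)^1 + D_2/(1+r)^2 + D_3/(1+r)^3 + TV/(1+r)^3
    = 6.69044 + 6.75143 + 6.81297 + 96.99021 = 117.24504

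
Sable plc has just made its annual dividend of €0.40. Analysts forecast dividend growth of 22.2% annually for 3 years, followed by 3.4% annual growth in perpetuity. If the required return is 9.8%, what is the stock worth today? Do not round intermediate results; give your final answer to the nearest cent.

D_1 = 0.48880
D_2 = 0.59731
D_3 = 0.72992
Terminal value at year 3: TV = D_3×(1+g_2)/(r−g_2) = 0.75473/0.064 = 11.79273
P_0 = D_1/(1+r)^1 + D_2/(1+r)^2 + D_3/(1+r)^3 + TV/(1+r)^3
    = 0.44517 + 0.49545 + 0.55140 + 8.90855 = 10.40057

€10.40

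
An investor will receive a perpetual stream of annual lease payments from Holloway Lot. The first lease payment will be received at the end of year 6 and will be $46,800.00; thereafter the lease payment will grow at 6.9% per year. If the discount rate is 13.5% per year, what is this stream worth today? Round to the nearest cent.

$376463.27

Value at end of year 5: C₁ / (r − g) = $46,800.00 / (0.135 − 0.069) = $709,090.9091
Discount to today: PV = $709,090.9091 / (1 + 0.135)^5 = $709,090.9091 / 1.883559 = $376,463.27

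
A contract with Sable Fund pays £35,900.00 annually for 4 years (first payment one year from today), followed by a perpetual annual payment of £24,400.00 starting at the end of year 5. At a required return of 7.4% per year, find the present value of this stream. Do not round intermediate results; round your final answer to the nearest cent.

£368333.48

PV of 4-year annuity: £35,900.00 × [1 − (1+0.074)^−4] / 0.074 = 120510.83932
Perpetuity value at year 4: £24,400.00 / 0.074 = 329729.72973
PV of perpetuity: 329729.72973 / (1+0.074)^4 = 247822.64117
Total PV = 120510.83932 + 247822.64117 = 368333.48049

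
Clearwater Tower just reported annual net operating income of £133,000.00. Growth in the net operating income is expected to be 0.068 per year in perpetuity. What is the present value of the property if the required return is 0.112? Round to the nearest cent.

D₁ = D₀ × (1 + g) = £133,000.00 × 1.068 = £142,044.0000
Growing perpetuity: P = D₁ / (r − g) = £142,044.0000 / (0.112 − 0.068) = £3,228,272.73

£3228272.73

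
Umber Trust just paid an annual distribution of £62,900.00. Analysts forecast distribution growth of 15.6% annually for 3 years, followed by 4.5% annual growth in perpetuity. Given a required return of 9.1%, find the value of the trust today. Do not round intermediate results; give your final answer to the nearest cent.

D_1 = 72712.40000
D_2 = 84055.53440
D_3 = 97168.19777
Terminal value at year 3: TV = D_3×(1+g_2)/(r−g_2) = 101540.76667/0.046 = 2207407.97100
P_0 = D_1/(1+r)^1 + D_2/(1+r)^2 + D_3/(1+r)^3 + TV/(1+r)^3
    = 66647.47938 + 70618.22746 + 74825.54624 + 1699841.21342 = 1911932.46650

£1911932.47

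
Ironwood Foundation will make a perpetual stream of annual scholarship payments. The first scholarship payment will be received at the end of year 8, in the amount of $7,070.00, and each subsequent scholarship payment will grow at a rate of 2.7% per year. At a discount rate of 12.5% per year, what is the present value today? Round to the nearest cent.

Value at end of year 7: C₁ / (r − g) = $7,070.00 / (0.125 − 0.027) = $72,142.8571
Discount to today: PV = $72,142.8571 / (1 + 0.125)^7 = $72,142.8571 / 2.280697 = $31,631.93

$31631.93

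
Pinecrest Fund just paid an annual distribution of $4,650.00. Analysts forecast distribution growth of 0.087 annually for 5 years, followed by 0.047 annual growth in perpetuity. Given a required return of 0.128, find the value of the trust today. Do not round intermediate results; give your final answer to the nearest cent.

D_1 = 5054.55000
D_2 = 5494.29585
D_3 = 5972.29959
D_4 = 6491.88965
D_5 = 7056.68405
Terminal value at year 5: TV = D_5×(1+g_2)/(r−g_2) = 7388.34820/0.081 = 91214.17535
P_0 = D_1/(1+r)^1 + D_2/(1+r)^2 + D_3/(1+r)^3 + D_4/(1+r)^4 + D_5/(1+r)^5 + TV/(1+r)^5
    = 4480.98404 + 4318.11140 + 4161.15877 + 4009.91097 + 3864.16066 + 49947.85449 = 70782.18033

$70782.18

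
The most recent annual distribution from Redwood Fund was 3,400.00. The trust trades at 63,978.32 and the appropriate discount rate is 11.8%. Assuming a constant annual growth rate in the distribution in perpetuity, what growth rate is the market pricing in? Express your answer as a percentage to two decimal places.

6.16%

P = D₀(1+g)/(r−g) ⇒ P(r−g) = D₀(1+g) ⇒ g(P+D₀) = P·r − D₀
g = (P·r − D₀)/(P + D₀) = (63,978.32×0.118 − 3,400.00) / (63,978.32 + 3,400.00) = 0.061584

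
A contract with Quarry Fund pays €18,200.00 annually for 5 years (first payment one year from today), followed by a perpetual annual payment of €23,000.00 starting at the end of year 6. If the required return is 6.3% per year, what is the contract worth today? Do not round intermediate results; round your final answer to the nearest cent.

PV of 5-year annuity: €18,200.00 × [1 − (1+0.063)^−5] / 0.063 = 76043.36772
Perpetuity value at year 5: €23,000.00 / 0.063 = 365079.36508
PV of perpetuity: 365079.36508 / (1+0.063)^5 = 268980.60368
Total PV = 76043.36772 + 268980.60368 = 345023.97140

€345023.97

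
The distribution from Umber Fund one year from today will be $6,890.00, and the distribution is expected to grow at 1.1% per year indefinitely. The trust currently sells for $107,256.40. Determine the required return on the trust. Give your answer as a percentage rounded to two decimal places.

7.52%

P = D₁/(r − g) ⇒ r = D₁/P + g = $6,890.0000/$107,256.40 + 0.011 = 0.064239 + 0.011 = 0.075239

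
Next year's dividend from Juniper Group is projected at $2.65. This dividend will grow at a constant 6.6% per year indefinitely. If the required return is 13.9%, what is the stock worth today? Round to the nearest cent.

Growing perpetuity: P = D₁ / (r − g) = $2.6500 / (0.139 − 0.066) = $36.30

$36.30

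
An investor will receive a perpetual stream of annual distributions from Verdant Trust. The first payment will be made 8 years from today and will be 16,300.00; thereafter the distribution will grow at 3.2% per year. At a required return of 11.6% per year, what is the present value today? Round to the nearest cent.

90003.41

Value at end of year 7: C₁ / (r − g) = 16,300.00 / (0.116 − 0.032) = 194,047.6190
Discount to today: PV = 194,047.6190 / (1 + 0.116)^7 = 194,047.6190 / 2.156003 = 90,003.41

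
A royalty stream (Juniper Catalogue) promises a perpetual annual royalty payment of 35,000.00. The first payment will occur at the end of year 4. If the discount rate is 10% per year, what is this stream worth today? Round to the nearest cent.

262960.18

Value at end of year 3: C / r = 35,000.00 / 0.1 = 350,000.0000
Discount to today: PV = 350,000.0000 / (1 + 0.1)^3 = 350,000.0000 / 1.331000 = 262,960.18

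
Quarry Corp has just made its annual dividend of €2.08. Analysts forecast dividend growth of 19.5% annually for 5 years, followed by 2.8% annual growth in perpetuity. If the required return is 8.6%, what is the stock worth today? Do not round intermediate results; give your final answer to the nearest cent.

€73.46

D_1 = 2.48560
D_2 = 2.97029
D_3 = 3.54950
D_4 = 4.24165
D_5 = 5.06877
Terminal value at year 5: TV = D_5×(1+g_2)/(r−g_2) = 5.21070/0.058 = 89.83964
P_0 = D_1/(1+r)^1 + D_2/(1+r)^2 + D_3/(1+r)^3 + D_4/(1+r)^4 + D_5/(1+r)^5 + TV/(1+r)^5
    = 2.28877 + 2.51849 + 2.77126 + 3.04941 + 3.35547 + 59.47286 = 73.45626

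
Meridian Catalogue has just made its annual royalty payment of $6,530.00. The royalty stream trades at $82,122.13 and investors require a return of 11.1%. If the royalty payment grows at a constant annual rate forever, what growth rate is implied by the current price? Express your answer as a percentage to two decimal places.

P = D₀(1+g)/(r−g) ⇒ P(r−g) = D₀(1+g) ⇒ g(P+D₀) = P·r − D₀
g = (P·r − D₀)/(P + D₀) = ($82,122.13×0.111 − $6,530.00) / ($82,122.13 + $6,530.00) = 0.029165

2.92%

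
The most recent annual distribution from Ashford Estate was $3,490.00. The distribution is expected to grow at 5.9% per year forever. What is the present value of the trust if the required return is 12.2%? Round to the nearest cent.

$58665.24

D₁ = D₀ × (1 + g) = $3,490.00 × 1.059 = $3,695.9100
Growing perpetuity: P = D₁ / (r − g) = $3,695.9100 / (0.122 − 0.059) = $58,665.24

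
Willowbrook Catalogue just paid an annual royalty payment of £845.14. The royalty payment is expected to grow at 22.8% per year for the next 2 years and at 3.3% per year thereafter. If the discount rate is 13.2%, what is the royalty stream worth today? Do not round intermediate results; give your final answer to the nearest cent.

£12288.99

D_1 = 1037.83192
D_2 = 1274.45760
Terminal value at year 2: TV = D_2×(1+g_2)/(r−g_2) = 1316.51470/0.099 = 13298.12827
P_0 = D_1/(1+r)^1 + D_2/(1+r)^2 + TV/(1+r)^2
    = 916.81265 + 994.56355 + 10377.61761 = 12288.99381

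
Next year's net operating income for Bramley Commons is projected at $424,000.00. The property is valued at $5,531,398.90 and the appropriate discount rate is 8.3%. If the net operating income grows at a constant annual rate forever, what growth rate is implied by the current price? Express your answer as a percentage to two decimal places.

0.63%

P = D₁/(r−g) ⇒ g = r − D₁/P = 0.083 − $424,000.00/$5,531,398.90 = 0.006347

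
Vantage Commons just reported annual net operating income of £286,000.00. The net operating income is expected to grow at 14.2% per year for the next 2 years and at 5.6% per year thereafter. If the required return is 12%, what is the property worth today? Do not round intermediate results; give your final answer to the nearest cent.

£5495174.00

D_1 = 326612.00000
D_2 = 372990.90400
Terminal value at year 2: TV = D_2×(1+g_2)/(r−g_2) = 393878.39462/0.064 = 6154349.91600
P_0 = D_1/(1+r)^1 + D_2/(1+r)^2 + TV/(1+r)^2
    = 291617.85714 + 297346.06505 + 4906210.07334 = 5495173.99554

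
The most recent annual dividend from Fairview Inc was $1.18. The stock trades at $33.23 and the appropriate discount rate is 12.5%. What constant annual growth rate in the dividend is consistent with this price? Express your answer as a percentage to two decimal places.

P = D₀(1+g)/(r−g) ⇒ P(r−g) = D₀(1+g) ⇒ g(P+D₀) = P·r − D₀
g = (P·r − D₀)/(P + D₀) = ($33.23×0.125 − $1.18) / ($33.23 + $1.18) = 0.086421

8.64%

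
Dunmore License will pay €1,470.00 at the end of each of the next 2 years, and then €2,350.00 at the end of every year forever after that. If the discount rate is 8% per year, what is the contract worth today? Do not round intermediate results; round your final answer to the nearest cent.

€27805.73

PV of 2-year annuity: €1,470.00 × [1 − (1+0.08)^−2] / 0.08 = 2621.39918
Perpetuity value at year 2: €2,350.00 / 0.08 = 29375.00000
PV of perpetuity: 29375.00000 / (1+0.08)^2 = 25184.32785
Total PV = 2621.39918 + 25184.32785 = 27805.72702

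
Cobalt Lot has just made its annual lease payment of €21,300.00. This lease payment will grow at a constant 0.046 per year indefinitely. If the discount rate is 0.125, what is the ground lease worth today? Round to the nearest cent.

D₁ = D₀ × (1 + g) = €21,300.00 × 1.046 = €22,279.8000
Growing perpetuity: P = D₁ / (r − g) = €22,279.8000 / (0.125 − 0.046) = €282,022.78

€282022.78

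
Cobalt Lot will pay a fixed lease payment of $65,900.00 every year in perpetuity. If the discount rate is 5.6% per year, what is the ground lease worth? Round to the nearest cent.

Level perpetuity: PV = C / r = $65,900.00 / 0.056 = $1,176,785.71

$1176785.71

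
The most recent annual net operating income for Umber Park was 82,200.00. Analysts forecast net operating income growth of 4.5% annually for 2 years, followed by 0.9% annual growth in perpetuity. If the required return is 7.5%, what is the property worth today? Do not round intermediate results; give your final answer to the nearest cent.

1345085.12

D_1 = 85899.00000
D_2 = 89764.45500
Terminal value at year 2: TV = D_2×(1+g_2)/(r−g_2) = 90572.33510/0.066 = 1372308.10750
P_0 = D_1/(1+r)^1 + D_2/(1+r)^2 + TV/(1+r)^2
    = 79906.04651 + 77676.11033 + 1187502.95944 = 1345085.11628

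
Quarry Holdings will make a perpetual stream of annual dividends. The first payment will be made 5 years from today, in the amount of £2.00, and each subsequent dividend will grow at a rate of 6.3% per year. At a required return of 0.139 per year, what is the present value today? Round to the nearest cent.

Value at end of year 4: C₁ / (r − g) = £2.00 / (0.139 − 0.063) = £26.3158
Discount to today: PV = £26.3158 / (1 + 0.139)^4 = £26.3158 / 1.683042 = £15.64

£15.64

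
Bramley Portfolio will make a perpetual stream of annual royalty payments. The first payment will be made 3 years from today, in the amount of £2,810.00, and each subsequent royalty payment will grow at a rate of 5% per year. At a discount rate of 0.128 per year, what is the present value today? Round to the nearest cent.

£28313.50

Value at end of year 2: C₁ / (r − g) = £2,810.00 / (0.128 − 0.05) = £36,025.6410
Discount to today: PV = £36,025.6410 / (1 + 0.128)^2 = £36,025.6410 / 1.272384 = £28,313.50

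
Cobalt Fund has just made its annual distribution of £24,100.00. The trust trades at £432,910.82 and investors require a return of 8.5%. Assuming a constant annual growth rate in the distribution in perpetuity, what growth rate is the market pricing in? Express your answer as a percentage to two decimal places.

2.78%

P = D₀(1+g)/(r−g) ⇒ P(r−g) = D₀(1+g) ⇒ g(P+D₀) = P·r − D₀
g = (P·r − D₀)/(P + D₀) = (£432,910.82×0.085 − £24,100.00) / (£432,910.82 + £24,100.00) = 0.027784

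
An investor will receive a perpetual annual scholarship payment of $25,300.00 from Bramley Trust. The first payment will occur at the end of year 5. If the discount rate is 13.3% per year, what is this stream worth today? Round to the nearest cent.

Value at end of year 4: C / r = $25,300.00 / 0.133 = $190,225.5639
Discount to today: PV = $190,225.5639 / (1 + 0.133)^4 = $190,225.5639 / 1.647857 = $115,438.12

$115438.12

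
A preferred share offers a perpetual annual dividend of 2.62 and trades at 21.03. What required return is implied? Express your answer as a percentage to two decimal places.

P = C/r ⇒ r = C/P = 2.62/21.03 = 0.124584

12.46%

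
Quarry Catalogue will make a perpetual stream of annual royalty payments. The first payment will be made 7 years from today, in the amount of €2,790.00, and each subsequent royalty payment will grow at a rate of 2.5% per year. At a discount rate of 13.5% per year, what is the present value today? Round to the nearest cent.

Value at end of year 6: C₁ / (r − g) = €2,790.00 / (0.135 − 0.025) = €25,363.6364
Discount to today: PV = €25,363.6364 / (1 + 0.135)^6 = €25,363.6364 / 2.137840 = €11,864.14

€11864.14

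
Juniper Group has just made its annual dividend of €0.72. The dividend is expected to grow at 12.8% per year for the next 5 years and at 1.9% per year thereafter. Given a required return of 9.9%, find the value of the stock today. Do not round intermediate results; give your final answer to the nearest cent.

€14.34

D_1 = 0.81216
D_2 = 0.91612
D_3 = 1.03338
D_4 = 1.16565
D_5 = 1.31486
Terminal value at year 5: TV = D_5×(1+g_2)/(r−g_2) = 1.33984/0.08 = 16.74797
P_0 = D_1/(1+r)^1 + D_2/(1+r)^2 + D_3/(1+r)^3 + D_4/(1+r)^4 + D_5/(1+r)^5 + TV/(1+r)^5
    = 0.73900 + 0.75850 + 0.77851 + 0.79906 + 0.82014 + 10.44657 = 14.34178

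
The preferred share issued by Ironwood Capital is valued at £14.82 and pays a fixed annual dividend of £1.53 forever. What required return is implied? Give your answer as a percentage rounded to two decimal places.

10.32%

P = C/r ⇒ r = C/P = £1.53/£14.82 = 0.103239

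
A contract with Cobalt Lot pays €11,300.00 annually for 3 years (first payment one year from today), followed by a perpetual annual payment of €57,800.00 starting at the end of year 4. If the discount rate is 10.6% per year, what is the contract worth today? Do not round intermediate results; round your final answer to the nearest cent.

€430855.06

PV of 3-year annuity: €11,300.00 × [1 − (1+0.106)^−3] / 0.106 = 27807.22460
Perpetuity value at year 3: €57,800.00 / 0.106 = 545283.01887
PV of perpetuity: 545283.01887 / (1+0.106)^3 = 403047.83463
Total PV = 27807.22460 + 403047.83463 = 430855.05923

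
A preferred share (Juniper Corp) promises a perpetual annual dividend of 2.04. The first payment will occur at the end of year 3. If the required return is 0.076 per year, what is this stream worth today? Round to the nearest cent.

23.18

Value at end of year 2: C / r = 2.04 / 0.076 = 26.8421
Discount to today: PV = 26.8421 / (1 + 0.076)^2 = 26.8421 / 1.157776 = 23.18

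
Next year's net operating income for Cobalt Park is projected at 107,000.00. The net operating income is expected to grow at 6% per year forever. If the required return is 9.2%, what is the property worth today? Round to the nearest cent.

3343750.00

Growing perpetuity: P = D₁ / (r − g) = 107,000.0000 / (0.092 − 0.06) = 3,343,750.00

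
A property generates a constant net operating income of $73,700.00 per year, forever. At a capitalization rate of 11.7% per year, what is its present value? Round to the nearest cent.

$629914.53

Level perpetuity: PV = C / r = $73,700.00 / 0.117 = $629,914.53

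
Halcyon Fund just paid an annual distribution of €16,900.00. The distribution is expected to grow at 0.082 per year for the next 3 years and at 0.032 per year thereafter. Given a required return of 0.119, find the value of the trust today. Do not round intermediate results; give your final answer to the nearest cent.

D_1 = 18285.80000
D_2 = 19785.23560
D_3 = 21407.62492
Terminal value at year 3: TV = D_3×(1+g_2)/(r−g_2) = 22092.66892/0.087 = 253938.72318
P_0 = D_1/(1+r)^1 + D_2/(1+r)^2 + D_3/(1+r)^3 + TV/(1+r)^3
    = 16341.19750 + 15800.87193 + 15278.41236 + 181233.58110 = 228654.06289

€228654.06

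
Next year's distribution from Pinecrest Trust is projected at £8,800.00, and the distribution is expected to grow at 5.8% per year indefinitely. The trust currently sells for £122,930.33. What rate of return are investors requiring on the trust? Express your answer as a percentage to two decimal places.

P = D₁/(r − g) ⇒ r = D₁/P + g = £8,800.0000/£122,930.33 + 0.058 = 0.071585 + 0.058 = 0.129585

12.96%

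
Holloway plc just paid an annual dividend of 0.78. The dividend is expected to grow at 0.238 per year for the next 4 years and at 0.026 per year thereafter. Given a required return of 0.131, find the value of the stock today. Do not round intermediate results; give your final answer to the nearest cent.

14.87

D_1 = 0.96564
D_2 = 1.19546
D_3 = 1.47998
D_4 = 1.83222
Terminal value at year 4: TV = D_4×(1+g_2)/(r−g_2) = 1.87986/0.105 = 17.90339
P_0 = D_1/(1+r)^1 + D_2/(1+r)^2 + D_3/(1+r)^3 + D_4/(1+r)^4 + TV/(1+r)^4
    = 0.85379 + 0.93457 + 1.02298 + 1.11976 + 10.94170 = 14.87281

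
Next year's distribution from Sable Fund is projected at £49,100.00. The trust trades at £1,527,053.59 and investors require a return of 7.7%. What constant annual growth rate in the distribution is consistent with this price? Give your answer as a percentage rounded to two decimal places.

P = D₁/(r−g) ⇒ g = r − D₁/P = 0.077 − £49,100.00/£1,527,053.59 = 0.044847

4.48%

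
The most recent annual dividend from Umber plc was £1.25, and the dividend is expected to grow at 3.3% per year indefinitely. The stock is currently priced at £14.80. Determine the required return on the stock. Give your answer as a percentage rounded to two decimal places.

D₁ = £1.25 × 1.033 = £1.2913
P = D₁/(r − g) ⇒ r = D₁/P + g = £1.2913/£14.80 + 0.033 = 0.087247 + 0.033 = 0.120247

12.02%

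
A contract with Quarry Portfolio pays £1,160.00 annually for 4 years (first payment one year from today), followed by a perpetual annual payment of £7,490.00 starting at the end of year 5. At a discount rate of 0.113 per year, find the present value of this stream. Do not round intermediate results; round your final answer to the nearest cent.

£46769.84

PV of 4-year annuity: £1,160.00 × [1 − (1+0.113)^−4] / 0.113 = 3575.90616
Perpetuity value at year 4: £7,490.00 / 0.113 = 66283.18584
PV of perpetuity: 66283.18584 / (1+0.113)^4 = 43193.92968
Total PV = 3575.90616 + 43193.92968 = 46769.83584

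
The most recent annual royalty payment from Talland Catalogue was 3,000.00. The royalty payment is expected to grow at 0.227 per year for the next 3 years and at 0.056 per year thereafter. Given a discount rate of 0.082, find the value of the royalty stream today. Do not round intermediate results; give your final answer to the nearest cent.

189325.23

D_1 = 3681.00000
D_2 = 4516.58700
D_3 = 5541.85225
Terminal value at year 3: TV = D_3×(1+g_2)/(r−g_2) = 5852.19597/0.026 = 225084.46057
P_0 = D_1/(1+r)^1 + D_2/(1+r)^2 + D_3/(1+r)^3 + TV/(1+r)^3
    = 3402.03327 + 3857.94346 + 4374.95067 + 177690.30418 = 189325.23159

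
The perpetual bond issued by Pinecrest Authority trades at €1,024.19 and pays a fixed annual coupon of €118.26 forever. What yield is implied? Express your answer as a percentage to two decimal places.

11.55%

P = C/r ⇒ r = C/P = €118.26/€1,024.19 = 0.115467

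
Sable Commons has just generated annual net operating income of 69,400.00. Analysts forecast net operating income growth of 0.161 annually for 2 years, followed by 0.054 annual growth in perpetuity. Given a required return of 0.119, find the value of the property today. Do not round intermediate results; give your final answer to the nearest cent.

D_1 = 80573.40000
D_2 = 93545.71740
Terminal value at year 2: TV = D_2×(1+g_2)/(r−g_2) = 98597.18614/0.065 = 1516879.78676
P_0 = D_1/(1+r)^1 + D_2/(1+r)^2 + TV/(1+r)^2
    = 72004.82574 + 74707.41973 + 1211409.54459 = 1358121.79006

1358121.79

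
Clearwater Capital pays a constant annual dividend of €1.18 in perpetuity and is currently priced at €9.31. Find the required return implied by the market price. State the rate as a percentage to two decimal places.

12.67%

P = C/r ⇒ r = C/P = €1.18/€9.31 = 0.126745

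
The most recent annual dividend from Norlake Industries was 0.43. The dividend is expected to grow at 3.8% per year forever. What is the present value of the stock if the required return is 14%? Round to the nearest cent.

4.38

D₁ = D₀ × (1 + g) = 0.43 × 1.038 = 0.4463
Growing perpetuity: P = D₁ / (r − g) = 0.4463 / (0.14 − 0.038) = 4.38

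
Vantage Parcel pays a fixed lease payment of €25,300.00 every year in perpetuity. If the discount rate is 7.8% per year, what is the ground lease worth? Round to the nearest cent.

€324358.97

Level perpetuity: PV = C / r = €25,300.00 / 0.078 = €324,358.97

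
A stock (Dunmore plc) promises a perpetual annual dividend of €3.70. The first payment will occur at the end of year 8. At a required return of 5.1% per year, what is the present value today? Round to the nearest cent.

Value at end of year 7: C / r = €3.70 / 0.051 = €72.5490
Discount to today: PV = €72.5490 / (1 + 0.051)^7 = €72.5490 / 1.416508 = €51.22

€51.22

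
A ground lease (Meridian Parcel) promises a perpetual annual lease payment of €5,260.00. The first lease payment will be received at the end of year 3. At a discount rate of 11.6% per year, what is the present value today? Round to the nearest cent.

Value at end of year 2: C / r = €5,260.00 / 0.116 = €45,344.8276
Discount to today: PV = €45,344.8276 / (1 + 0.116)^2 = €45,344.8276 / 1.245456 = €36,408.21

€36408.21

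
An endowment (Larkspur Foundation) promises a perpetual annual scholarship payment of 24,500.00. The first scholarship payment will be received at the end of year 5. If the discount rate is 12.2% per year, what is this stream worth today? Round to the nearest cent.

126716.98

Value at end of year 4: C / r = 24,500.00 / 0.122 = 200,819.6721
Discount to today: PV = 200,819.6721 / (1 + 0.122)^4 = 200,819.6721 / 1.584789 = 126,716.98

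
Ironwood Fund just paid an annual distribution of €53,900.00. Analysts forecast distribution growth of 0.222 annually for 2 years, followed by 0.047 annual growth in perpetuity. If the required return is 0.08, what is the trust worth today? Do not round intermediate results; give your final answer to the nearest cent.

€2319348.46

D_1 = 65865.80000
D_2 = 80488.00760
Terminal value at year 2: TV = D_2×(1+g_2)/(r−g_2) = 84270.94396/0.033 = 2553664.96840
P_0 = D_1/(1+r)^1 + D_2/(1+r)^2 + TV/(1+r)^2
    = 60986.85185 + 69005.49348 + 2189356.11145 = 2319348.45679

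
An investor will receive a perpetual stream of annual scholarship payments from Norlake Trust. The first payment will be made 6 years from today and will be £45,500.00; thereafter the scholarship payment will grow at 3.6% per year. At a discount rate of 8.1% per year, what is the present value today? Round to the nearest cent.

Value at end of year 5: C₁ / (r − g) = £45,500.00 / (0.081 − 0.036) = £1,011,111.1111
Discount to today: PV = £1,011,111.1111 / (1 + 0.081)^5 = £1,011,111.1111 / 1.476143 = £684,968.21

£684968.21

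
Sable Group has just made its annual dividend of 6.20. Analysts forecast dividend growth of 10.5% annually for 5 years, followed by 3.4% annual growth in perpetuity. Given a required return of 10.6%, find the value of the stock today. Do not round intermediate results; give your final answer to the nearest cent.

119.55

D_1 = 6.85100
D_2 = 7.57036
D_3 = 8.36524
D_4 = 9.24359
D_5 = 10.21417
Terminal value at year 5: TV = D_5×(1+g_2)/(r−g_2) = 10.56145/0.072 = 146.68683
P_0 = D_1/(1+r)^1 + D_2/(1+r)^2 + D_3/(1+r)^3 + D_4/(1+r)^4 + D_5/(1+r)^5 + TV/(1+r)^5
    = 6.19439 + 6.18879 + 6.18320 + 6.17761 + 6.17202 + 88.63709 = 119.55310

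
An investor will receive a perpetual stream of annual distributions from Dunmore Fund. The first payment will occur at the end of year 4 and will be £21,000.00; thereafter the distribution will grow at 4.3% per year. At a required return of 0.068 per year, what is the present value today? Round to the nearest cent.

£689549.63

Value at end of year 3: C₁ / (r − g) = £21,000.00 / (0.068 − 0.043) = £840,000.0000
Discount to today: PV = £840,000.0000 / (1 + 0.068)^3 = £840,000.0000 / 1.218186 = £689,549.63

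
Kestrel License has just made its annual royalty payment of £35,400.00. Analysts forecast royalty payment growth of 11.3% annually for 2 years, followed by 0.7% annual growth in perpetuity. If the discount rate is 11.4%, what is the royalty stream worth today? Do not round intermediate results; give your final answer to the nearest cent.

D_1 = 39400.20000
D_2 = 43852.42260
Terminal value at year 2: TV = D_2×(1+g_2)/(r−g_2) = 44159.38956/0.107 = 412704.57531
P_0 = D_1/(1+r)^1 + D_2/(1+r)^2 + TV/(1+r)^2
    = 35368.22262 + 35336.47377 + 332559.15032 = 403263.84671

£403263.85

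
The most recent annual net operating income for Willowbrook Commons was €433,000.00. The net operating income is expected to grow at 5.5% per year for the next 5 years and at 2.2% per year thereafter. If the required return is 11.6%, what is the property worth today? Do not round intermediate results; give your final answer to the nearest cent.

€5389107.14

D_1 = 456815.00000
D_2 = 481939.82500
D_3 = 508446.51538
D_4 = 536411.07372
D_5 = 565913.68278
Terminal value at year 5: TV = D_5×(1+g_2)/(r−g_2) = 578363.78380/0.094 = 6152806.21060
P_0 = D_1/(1+r)^1 + D_2/(1+r)^2 + D_3/(1+r)^3 + D_4/(1+r)^4 + D_5/(1+r)^5 + TV/(1+r)^5
    = 409332.43728 + 386958.53165 + 365807.57249 + 345812.71413 + 326910.76471 + 3554285.12265 = 5389107.14291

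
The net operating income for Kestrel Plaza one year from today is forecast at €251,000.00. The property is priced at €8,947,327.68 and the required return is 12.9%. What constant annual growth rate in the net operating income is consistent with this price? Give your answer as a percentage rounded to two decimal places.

P = D₁/(r−g) ⇒ g = r − D₁/P = 0.129 − €251,000.00/€8,947,327.68 = 0.100947

10.09%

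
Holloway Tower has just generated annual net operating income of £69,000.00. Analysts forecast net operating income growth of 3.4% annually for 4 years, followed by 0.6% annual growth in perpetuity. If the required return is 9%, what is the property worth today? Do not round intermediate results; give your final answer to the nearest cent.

D_1 = 71346.00000
D_2 = 73771.76400
D_3 = 76280.00398
D_4 = 78873.52411
Terminal value at year 4: TV = D_4×(1+g_2)/(r−g_2) = 79346.76526/0.084 = 944604.34828
P_0 = D_1/(1+r)^1 + D_2/(1+r)^2 + D_3/(1+r)^3 + D_4/(1+r)^4 + TV/(1+r)^4
    = 65455.04587 + 62092.21783 + 58902.15893 + 55875.99297 + 669181.53481 = 911506.95040

£911506.95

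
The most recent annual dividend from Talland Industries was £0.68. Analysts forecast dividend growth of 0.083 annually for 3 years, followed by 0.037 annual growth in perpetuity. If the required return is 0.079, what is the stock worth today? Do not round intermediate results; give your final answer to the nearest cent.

D_1 = 0.73644
D_2 = 0.79756
D_3 = 0.86376
Terminal value at year 3: TV = D_3×(1+g_2)/(r−g_2) = 0.89572/0.042 = 21.32670
P_0 = D_1/(1+r)^1 + D_2/(1+r)^2 + D_3/(1+r)^3 + TV/(1+r)^3
    = 0.68252 + 0.68505 + 0.68759 + 16.97694 = 19.03210

£19.03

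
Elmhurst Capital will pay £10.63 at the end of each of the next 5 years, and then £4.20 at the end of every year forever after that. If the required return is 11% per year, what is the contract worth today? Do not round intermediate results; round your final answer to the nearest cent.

PV of 5-year annuity: £10.63 × [1 − (1+0.11)^−5] / 0.11 = 39.28739
Perpetuity value at year 5: £4.20 / 0.11 = 38.18182
PV of perpetuity: 38.18182 / (1+0.11)^5 = 22.65905
Total PV = 39.28739 + 22.65905 = 61.94644

£61.95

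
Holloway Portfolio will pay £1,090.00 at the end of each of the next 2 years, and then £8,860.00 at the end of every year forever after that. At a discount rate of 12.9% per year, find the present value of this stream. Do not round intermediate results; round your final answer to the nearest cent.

PV of 2-year annuity: £1,090.00 × [1 − (1+0.129)^−2] / 0.129 = 1820.59890
Perpetuity value at year 2: £8,860.00 / 0.129 = 68682.17054
PV of perpetuity: 68682.17054 / (1+0.129)^2 = 53883.54097
Total PV = 1820.59890 + 53883.54097 = 55704.13987

£55704.14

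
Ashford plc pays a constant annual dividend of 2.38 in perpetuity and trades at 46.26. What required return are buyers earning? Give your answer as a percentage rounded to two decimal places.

5.14%

P = C/r ⇒ r = C/P = 2.38/46.26 = 0.051448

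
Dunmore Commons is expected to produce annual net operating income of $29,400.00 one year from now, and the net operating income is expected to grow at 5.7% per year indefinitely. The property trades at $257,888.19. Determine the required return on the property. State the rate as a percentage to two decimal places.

17.10%

P = D₁/(r − g) ⇒ r = D₁/P + g = $29,400.0000/$257,888.19 + 0.057 = 0.114003 + 0.057 = 0.171003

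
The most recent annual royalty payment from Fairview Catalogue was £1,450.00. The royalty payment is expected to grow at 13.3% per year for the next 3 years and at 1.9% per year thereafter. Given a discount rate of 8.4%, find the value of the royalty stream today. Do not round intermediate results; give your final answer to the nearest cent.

D_1 = 1642.85000
D_2 = 1861.34905
D_3 = 2108.90847
Terminal value at year 3: TV = D_3×(1+g_2)/(r−g_2) = 2148.97773/0.065 = 33061.19592
P_0 = D_1/(1+r)^1 + D_2/(1+r)^2 + D_3/(1+r)^3 + TV/(1+r)^3
    = 1515.54428 + 1584.05136 + 1655.65515 + 25955.57848 = 30710.82927

£30710.83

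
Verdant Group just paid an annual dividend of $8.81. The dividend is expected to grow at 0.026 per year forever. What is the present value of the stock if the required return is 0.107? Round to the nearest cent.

$111.59

D₁ = D₀ × (1 + g) = $8.81 × 1.026 = $9.0391
Growing perpetuity: P = D₁ / (r − g) = $9.0391 / (0.107 − 0.026) = $111.59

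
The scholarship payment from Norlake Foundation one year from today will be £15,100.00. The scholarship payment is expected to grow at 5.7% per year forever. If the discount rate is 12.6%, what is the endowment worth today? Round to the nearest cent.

Growing perpetuity: P = D₁ / (r − g) = £15,100.0000 / (0.126 − 0.057) = £218,840.58

£218840.58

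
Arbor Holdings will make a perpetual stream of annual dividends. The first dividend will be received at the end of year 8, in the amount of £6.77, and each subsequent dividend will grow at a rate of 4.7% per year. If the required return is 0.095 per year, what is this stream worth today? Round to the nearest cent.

£74.72

Value at end of year 7: C₁ / (r − g) = £6.77 / (0.095 − 0.047) = £141.0417
Discount to today: PV = £141.0417 / (1 + 0.095)^7 = £141.0417 / 1.887552 = £74.72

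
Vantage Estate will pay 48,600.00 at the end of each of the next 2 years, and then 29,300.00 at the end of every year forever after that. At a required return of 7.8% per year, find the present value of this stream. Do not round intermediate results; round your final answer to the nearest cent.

410152.64

PV of 2-year annuity: 48,600.00 × [1 − (1+0.078)^−2] / 0.078 = 86904.90533
Perpetuity value at year 2: 29,300.00 / 0.078 = 375641.02564
PV of perpetuity: 375641.02564 / (1+0.078)^2 = 323247.73910
Total PV = 86904.90533 + 323247.73910 = 410152.64442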